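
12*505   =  6060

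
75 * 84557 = 6341775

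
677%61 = 6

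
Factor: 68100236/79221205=2^2*5^( - 1)*7^(-1 )*29^1*379^1*1549^1 * 2263463^( - 1 )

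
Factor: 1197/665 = 3^2*5^ ( - 1) = 9/5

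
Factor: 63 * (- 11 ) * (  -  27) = 18711 = 3^5*7^1*11^1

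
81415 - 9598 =71817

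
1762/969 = 1 + 793/969  =  1.82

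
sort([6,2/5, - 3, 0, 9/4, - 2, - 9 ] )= [ - 9 ,-3, - 2, 0, 2/5, 9/4, 6]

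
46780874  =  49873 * 938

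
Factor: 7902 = 2^1*3^2*439^1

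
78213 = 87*899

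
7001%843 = 257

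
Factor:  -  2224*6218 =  - 2^5*139^1*3109^1 = - 13828832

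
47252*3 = 141756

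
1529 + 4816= 6345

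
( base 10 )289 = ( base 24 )C1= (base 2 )100100001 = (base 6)1201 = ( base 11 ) 243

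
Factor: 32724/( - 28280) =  - 81/70 = - 2^( - 1)*3^4*5^( - 1 )*7^( - 1)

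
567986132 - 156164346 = 411821786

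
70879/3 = 70879/3 = 23626.33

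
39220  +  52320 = 91540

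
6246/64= 3123/32= 97.59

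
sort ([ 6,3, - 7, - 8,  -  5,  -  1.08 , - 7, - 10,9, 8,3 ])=[ - 10, - 8, - 7, - 7  , -5, - 1.08, 3,3 , 6,8, 9]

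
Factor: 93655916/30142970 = 46827958/15071485 = 2^1* 5^( - 1) * 11^( - 1)  *  13^ ( - 1) * 107^( - 1 )*181^1*197^( - 1 )*277^1*467^1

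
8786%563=341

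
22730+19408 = 42138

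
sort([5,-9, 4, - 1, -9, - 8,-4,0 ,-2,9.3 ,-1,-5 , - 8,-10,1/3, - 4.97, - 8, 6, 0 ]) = [ - 10 , - 9,-9 , - 8,  -  8, - 8,-5, - 4.97,-4, - 2, - 1, - 1,0,0  ,  1/3,4,5,6,9.3] 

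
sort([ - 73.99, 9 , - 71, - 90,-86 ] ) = [-90, - 86, -73.99, - 71,9]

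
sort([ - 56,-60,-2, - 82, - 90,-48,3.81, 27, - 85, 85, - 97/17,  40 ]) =[  -  90,  -  85,-82,  -  60, - 56,- 48, - 97/17, - 2,3.81, 27, 40,  85]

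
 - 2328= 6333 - 8661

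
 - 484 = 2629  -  3113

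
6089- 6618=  - 529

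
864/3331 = 864/3331 =0.26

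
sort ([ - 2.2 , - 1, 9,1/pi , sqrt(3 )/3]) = [ - 2.2,-1, 1/pi, sqrt ( 3 )/3, 9]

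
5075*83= 421225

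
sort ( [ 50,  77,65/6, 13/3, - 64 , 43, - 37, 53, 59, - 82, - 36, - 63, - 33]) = [ - 82, - 64, - 63, - 37, - 36,  -  33 , 13/3,65/6, 43,50, 53, 59, 77]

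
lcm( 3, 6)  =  6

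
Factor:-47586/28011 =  - 2^1*7^1*11^1*103^1*9337^ (  -  1) = -15862/9337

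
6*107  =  642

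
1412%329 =96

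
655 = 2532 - 1877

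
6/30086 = 3/15043 = 0.00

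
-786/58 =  - 14 + 13/29 = - 13.55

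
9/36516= 3/12172=0.00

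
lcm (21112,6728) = 612248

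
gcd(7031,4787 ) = 1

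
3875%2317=1558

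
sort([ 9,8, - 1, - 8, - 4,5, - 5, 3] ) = [ - 8, - 5, - 4,- 1,3, 5, 8, 9 ] 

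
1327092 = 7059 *188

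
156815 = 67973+88842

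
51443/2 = 51443/2 = 25721.50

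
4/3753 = 4/3753 = 0.00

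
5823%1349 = 427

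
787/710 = 787/710 = 1.11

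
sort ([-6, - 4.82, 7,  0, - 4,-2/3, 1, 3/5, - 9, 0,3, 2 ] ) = [ - 9 , - 6, - 4.82,  -  4, - 2/3, 0,0, 3/5, 1, 2, 3, 7]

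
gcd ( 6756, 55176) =12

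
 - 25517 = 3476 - 28993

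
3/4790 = 3/4790 = 0.00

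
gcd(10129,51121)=7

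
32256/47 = 32256/47 = 686.30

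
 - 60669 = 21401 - 82070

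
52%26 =0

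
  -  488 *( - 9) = 4392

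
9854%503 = 297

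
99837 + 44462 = 144299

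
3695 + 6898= 10593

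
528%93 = 63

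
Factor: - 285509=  - 7^1*40787^1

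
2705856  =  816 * 3316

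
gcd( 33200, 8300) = 8300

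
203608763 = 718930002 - 515321239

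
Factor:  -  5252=  -  2^2*13^1*101^1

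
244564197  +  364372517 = 608936714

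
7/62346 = 7/62346=0.00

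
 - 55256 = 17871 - 73127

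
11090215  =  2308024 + 8782191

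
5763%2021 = 1721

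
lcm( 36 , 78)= 468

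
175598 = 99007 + 76591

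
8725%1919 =1049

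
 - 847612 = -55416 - 792196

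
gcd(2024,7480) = 88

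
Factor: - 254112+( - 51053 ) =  - 305165  =  - 5^1 *7^1*8719^1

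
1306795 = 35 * 37337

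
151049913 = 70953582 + 80096331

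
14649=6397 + 8252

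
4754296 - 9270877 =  - 4516581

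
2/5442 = 1/2721 = 0.00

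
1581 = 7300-5719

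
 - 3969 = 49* (-81)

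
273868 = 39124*7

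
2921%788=557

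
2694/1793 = 2694/1793 = 1.50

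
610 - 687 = -77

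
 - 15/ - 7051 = 15/7051= 0.00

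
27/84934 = 27/84934=0.00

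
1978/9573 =1978/9573 = 0.21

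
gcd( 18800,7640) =40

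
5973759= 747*7997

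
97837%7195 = 4302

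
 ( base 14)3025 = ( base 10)8265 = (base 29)9O0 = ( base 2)10000001001001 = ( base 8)20111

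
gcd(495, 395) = 5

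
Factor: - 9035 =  - 5^1 *13^1*139^1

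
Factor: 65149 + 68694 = 133843^1= 133843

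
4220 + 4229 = 8449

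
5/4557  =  5/4557=0.00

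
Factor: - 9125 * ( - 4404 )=40186500 = 2^2 * 3^1*5^3*73^1 * 367^1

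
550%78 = 4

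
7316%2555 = 2206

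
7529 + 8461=15990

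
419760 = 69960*6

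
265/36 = 7 + 13/36 = 7.36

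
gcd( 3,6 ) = 3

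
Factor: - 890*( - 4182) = 2^2*3^1*5^1*17^1*41^1*89^1 = 3721980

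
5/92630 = 1/18526  =  0.00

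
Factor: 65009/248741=259/991 =7^1*37^1 * 991^( - 1)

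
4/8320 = 1/2080 = 0.00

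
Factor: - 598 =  - 2^1*13^1*23^1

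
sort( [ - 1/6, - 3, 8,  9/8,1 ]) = [ - 3,-1/6,1, 9/8, 8]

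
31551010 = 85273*370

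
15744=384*41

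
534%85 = 24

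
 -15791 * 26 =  - 410566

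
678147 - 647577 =30570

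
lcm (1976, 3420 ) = 88920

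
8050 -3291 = 4759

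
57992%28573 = 846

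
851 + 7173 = 8024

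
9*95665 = 860985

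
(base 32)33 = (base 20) 4j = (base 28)3f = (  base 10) 99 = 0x63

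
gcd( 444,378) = 6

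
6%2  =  0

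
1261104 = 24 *52546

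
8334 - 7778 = 556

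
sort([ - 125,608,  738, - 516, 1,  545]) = [ - 516, - 125, 1, 545,  608,738]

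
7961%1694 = 1185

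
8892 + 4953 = 13845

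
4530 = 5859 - 1329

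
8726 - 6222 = 2504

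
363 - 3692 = -3329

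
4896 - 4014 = 882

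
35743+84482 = 120225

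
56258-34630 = 21628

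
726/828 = 121/138  =  0.88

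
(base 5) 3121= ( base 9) 506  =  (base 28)EJ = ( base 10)411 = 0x19B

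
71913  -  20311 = 51602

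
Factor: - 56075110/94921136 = -28037555/47460568 = - 2^ ( - 3) * 5^1* 7^2*13^1 * 8803^1*5932571^(- 1)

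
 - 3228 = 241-3469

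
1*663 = 663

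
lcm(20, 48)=240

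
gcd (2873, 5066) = 17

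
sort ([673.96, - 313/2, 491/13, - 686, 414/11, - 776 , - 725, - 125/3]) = [ - 776, - 725, - 686, - 313/2, - 125/3, 414/11,491/13, 673.96]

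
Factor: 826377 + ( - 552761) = 273616 = 2^4*7^2*349^1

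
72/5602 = 36/2801 = 0.01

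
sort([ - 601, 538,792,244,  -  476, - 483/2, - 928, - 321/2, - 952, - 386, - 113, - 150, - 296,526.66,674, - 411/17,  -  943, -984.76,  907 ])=[-984.76,- 952, - 943,-928, - 601,-476, - 386, - 296 ,- 483/2, - 321/2,-150, - 113, - 411/17,244,526.66,538,674,792, 907 ] 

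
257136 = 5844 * 44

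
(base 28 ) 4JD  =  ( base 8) 7141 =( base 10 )3681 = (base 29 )4AR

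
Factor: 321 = 3^1 * 107^1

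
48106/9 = 5345  +  1/9 = 5345.11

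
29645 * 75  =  2223375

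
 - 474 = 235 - 709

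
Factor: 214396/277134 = 434/561 = 2^1*3^( - 1 )* 7^1*11^( - 1)*17^( - 1)*31^1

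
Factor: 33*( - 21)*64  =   - 2^6*3^2 * 7^1*11^1 =-44352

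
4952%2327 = 298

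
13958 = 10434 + 3524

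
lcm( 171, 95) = 855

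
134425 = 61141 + 73284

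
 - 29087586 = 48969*( - 594)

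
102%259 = 102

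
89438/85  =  1052 + 18/85 = 1052.21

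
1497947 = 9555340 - 8057393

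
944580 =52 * 18165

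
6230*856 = 5332880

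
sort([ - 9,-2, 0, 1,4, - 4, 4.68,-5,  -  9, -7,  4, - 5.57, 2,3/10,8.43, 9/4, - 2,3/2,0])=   [ - 9, - 9, - 7,- 5.57, - 5, - 4,-2, - 2,  0, 0, 3/10,1, 3/2,  2, 9/4,4 , 4,4.68, 8.43 ] 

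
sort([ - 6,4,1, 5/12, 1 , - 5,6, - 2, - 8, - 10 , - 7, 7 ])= [ - 10, -8, - 7, - 6,  -  5, - 2, 5/12,1, 1, 4 , 6,7 ]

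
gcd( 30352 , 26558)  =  3794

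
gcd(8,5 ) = 1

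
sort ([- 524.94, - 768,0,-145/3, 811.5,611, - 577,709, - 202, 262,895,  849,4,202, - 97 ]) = [  -  768, - 577, -524.94,  -  202, - 97, - 145/3,0,4 , 202,262, 611, 709,811.5 , 849, 895]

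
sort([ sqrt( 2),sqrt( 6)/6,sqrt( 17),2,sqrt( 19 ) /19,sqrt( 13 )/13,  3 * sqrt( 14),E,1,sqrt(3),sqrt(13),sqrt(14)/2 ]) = [ sqrt(19)/19,sqrt( 13)/13,sqrt(6)/6 , 1,  sqrt( 2),sqrt( 3),sqrt(14)/2,2  ,  E,sqrt( 13),  sqrt(17),  3 *sqrt( 14) ] 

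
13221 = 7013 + 6208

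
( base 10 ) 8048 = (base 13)3881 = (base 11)6057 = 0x1f70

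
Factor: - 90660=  - 2^2*3^1  *  5^1 * 1511^1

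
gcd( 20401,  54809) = 23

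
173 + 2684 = 2857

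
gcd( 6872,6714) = 2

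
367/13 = 28 + 3/13 = 28.23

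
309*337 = 104133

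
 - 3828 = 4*( - 957) 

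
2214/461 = 4+370/461 =4.80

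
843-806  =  37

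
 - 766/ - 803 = 766/803 = 0.95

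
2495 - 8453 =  - 5958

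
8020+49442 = 57462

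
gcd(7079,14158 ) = 7079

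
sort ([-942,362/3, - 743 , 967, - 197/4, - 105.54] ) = [ - 942, - 743, - 105.54,-197/4,362/3,  967 ]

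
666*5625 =3746250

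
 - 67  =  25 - 92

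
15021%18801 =15021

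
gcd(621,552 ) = 69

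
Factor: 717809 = 73^1*9833^1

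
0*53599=0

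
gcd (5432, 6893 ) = 1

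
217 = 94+123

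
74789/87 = 74789/87 = 859.64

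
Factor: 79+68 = 3^1 * 7^2 = 147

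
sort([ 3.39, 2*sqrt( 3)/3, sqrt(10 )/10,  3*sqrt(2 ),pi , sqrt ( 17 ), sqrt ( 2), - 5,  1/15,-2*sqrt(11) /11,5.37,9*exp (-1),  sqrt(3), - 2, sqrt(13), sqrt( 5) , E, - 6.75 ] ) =[ - 6.75, - 5 ,  -  2, - 2*sqrt( 11 )/11, 1/15, sqrt (10) /10, 2*sqrt(3 )/3, sqrt(2 ),sqrt( 3),sqrt(5),E,pi,  9*exp( - 1),3.39, sqrt(13) , sqrt(17),  3*sqrt(2 ), 5.37]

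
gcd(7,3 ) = 1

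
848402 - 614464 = 233938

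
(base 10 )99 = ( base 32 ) 33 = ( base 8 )143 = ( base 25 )3o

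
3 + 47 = 50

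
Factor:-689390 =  - 2^1*5^1 *13^1*5303^1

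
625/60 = 10+5/12= 10.42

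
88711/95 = 933 + 4/5 = 933.80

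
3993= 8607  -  4614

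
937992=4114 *228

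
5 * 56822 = 284110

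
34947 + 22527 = 57474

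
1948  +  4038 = 5986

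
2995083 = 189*15847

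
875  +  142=1017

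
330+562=892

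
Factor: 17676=2^2*3^2 * 491^1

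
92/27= 92/27=3.41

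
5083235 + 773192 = 5856427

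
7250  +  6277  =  13527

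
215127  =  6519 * 33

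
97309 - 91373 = 5936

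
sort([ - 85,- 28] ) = [ - 85, - 28 ] 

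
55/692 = 55/692 =0.08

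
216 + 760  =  976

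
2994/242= 12 + 45/121=12.37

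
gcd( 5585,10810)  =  5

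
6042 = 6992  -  950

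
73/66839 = 73/66839 = 0.00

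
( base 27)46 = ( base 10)114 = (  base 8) 162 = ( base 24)4I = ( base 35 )39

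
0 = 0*10419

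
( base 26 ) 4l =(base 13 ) 98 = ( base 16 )7D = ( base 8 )175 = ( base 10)125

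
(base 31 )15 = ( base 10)36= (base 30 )16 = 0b100100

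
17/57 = 17/57= 0.30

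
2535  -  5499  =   - 2964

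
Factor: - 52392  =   - 2^3*3^1*37^1*59^1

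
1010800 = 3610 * 280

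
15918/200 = 79 + 59/100 = 79.59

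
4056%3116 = 940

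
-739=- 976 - -237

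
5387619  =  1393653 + 3993966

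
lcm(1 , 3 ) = 3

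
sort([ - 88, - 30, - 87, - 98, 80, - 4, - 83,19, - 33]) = [-98, - 88, - 87, - 83,-33, - 30,  -  4, 19, 80]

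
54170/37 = 1464 + 2/37 = 1464.05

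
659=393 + 266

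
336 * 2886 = 969696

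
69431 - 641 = 68790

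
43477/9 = 4830+7/9 = 4830.78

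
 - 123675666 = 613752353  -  737428019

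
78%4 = 2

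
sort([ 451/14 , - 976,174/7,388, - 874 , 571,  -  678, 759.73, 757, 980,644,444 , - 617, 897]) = [ - 976,  -  874, - 678,-617,174/7,451/14 , 388,444,571,644,757  ,  759.73,897,980 ]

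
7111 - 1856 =5255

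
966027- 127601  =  838426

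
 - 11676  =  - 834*14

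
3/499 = 3/499 = 0.01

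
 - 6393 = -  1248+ - 5145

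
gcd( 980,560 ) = 140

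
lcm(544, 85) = 2720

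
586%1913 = 586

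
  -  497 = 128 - 625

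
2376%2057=319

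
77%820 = 77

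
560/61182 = 280/30591=0.01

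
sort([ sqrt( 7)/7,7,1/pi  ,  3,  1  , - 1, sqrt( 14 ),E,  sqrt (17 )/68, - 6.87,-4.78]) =[ - 6.87, - 4.78, -1,sqrt(17 ) /68,1/pi,sqrt( 7 ) /7,1, E,3, sqrt( 14), 7 ]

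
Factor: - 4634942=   -  2^1*13^1*89^1 * 2003^1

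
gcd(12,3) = 3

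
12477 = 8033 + 4444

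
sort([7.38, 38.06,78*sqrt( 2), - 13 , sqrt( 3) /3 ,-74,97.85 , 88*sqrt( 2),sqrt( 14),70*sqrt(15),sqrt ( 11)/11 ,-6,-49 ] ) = [- 74, - 49 ,-13 , - 6,sqrt( 11)/11,sqrt( 3)/3,sqrt( 14),7.38,38.06,97.85,78*sqrt ( 2),88*sqrt( 2 ),70*sqrt(15)]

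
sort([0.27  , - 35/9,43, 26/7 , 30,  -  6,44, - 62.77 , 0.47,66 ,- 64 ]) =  [ - 64, - 62.77, - 6, - 35/9,0.27 , 0.47, 26/7, 30,43 , 44, 66]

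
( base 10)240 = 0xf0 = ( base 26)96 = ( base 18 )d6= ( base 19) CC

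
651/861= 31/41 = 0.76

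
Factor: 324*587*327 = 62191476 = 2^2*3^5*109^1*587^1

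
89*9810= 873090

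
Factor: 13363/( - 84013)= -7^1*23^1*29^( - 1 ) * 83^1*2897^( - 1) 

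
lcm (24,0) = 0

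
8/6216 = 1/777 = 0.00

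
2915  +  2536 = 5451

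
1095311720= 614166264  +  481145456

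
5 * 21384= 106920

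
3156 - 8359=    - 5203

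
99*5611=555489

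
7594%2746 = 2102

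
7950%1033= 719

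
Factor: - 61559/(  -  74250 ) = 2^(  -  1 )*3^(-3)*5^( - 3 )*11^( - 1)*61559^1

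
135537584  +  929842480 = 1065380064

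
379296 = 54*7024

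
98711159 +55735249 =154446408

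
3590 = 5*718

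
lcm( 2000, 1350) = 54000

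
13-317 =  - 304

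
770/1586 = 385/793 = 0.49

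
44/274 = 22/137 = 0.16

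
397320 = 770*516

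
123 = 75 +48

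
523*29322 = 15335406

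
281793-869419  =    -  587626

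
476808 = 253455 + 223353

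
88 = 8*11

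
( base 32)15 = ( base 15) 27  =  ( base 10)37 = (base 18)21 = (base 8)45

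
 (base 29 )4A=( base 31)42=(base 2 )1111110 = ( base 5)1001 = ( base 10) 126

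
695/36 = 19 + 11/36 =19.31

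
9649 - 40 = 9609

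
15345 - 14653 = 692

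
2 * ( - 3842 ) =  -7684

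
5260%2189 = 882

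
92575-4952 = 87623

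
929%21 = 5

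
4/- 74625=-1 + 74621/74625 =- 0.00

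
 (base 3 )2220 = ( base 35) 28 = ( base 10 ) 78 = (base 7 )141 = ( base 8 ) 116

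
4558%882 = 148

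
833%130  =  53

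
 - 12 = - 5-7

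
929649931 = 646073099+283576832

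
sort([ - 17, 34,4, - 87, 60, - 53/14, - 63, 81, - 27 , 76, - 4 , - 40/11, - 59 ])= [-87, - 63, - 59, - 27,  -  17, - 4, - 53/14, - 40/11,  4, 34,60, 76, 81] 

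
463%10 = 3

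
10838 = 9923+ 915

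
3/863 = 3/863 = 0.00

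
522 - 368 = 154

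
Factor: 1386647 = 23^1 * 60289^1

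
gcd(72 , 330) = 6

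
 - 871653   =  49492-921145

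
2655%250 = 155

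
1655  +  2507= 4162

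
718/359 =2 =2.00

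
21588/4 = 5397 = 5397.00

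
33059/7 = 4722 + 5/7  =  4722.71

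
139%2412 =139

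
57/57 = 1 = 1.00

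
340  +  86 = 426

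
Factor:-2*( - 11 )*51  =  2^1*3^1 * 11^1*17^1 = 1122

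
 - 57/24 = - 3 + 5/8 = - 2.38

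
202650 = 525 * 386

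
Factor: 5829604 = 2^2*11^1 * 132491^1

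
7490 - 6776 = 714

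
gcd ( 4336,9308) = 4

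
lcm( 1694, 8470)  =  8470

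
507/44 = 11 + 23/44 = 11.52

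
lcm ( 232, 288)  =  8352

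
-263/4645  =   - 263/4645 = - 0.06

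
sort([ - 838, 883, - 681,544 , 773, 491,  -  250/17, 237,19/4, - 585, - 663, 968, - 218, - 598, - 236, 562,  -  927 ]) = [ - 927, -838,-681, - 663, - 598, - 585,-236,-218, - 250/17,19/4, 237, 491  ,  544, 562, 773,883,968]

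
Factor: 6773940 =2^2*3^2*5^1 *37633^1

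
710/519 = 1 + 191/519 = 1.37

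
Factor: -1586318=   -  2^1*793159^1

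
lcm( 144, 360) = 720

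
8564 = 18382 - 9818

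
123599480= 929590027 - 805990547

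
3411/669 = 5+22/223 = 5.10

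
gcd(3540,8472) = 12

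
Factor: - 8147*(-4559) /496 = 37142173/496 = 2^( - 4 )*31^( - 1)*47^1*97^1 * 8147^1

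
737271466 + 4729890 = 742001356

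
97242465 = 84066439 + 13176026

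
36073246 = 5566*6481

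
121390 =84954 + 36436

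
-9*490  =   - 4410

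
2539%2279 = 260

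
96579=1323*73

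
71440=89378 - 17938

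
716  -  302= 414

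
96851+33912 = 130763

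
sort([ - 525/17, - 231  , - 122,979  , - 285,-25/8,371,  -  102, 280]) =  [ - 285, - 231, - 122,-102,-525/17,-25/8,280,371 , 979 ] 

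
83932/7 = 83932/7 = 11990.29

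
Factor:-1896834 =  - 2^1 * 3^1 * 316139^1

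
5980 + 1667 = 7647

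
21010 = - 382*( - 55)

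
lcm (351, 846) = 32994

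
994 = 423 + 571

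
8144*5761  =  46917584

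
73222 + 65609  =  138831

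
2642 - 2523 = 119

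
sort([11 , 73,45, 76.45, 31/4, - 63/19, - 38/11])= [ - 38/11, - 63/19 , 31/4,11, 45, 73 , 76.45]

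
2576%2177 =399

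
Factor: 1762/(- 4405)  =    -  2^1*5^(  -  1) = -2/5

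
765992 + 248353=1014345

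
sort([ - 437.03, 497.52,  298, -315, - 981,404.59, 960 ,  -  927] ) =[-981,-927, - 437.03,  -  315 , 298,404.59,497.52,960 ]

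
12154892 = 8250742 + 3904150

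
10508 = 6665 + 3843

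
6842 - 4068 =2774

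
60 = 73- 13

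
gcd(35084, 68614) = 14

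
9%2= 1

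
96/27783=32/9261 = 0.00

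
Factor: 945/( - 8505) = - 3^ (-2 ) = - 1/9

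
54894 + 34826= 89720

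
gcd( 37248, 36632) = 8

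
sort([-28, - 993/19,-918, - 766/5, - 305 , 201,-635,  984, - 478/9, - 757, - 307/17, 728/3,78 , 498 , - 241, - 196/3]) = [ - 918, - 757, - 635, - 305, - 241 , - 766/5, - 196/3, - 478/9  , - 993/19, - 28, - 307/17,78,  201 , 728/3, 498 , 984 ] 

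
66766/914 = 73  +  22/457 = 73.05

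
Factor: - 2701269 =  - 3^4*33349^1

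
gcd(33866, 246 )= 82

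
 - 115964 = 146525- 262489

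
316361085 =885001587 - 568640502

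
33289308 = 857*38844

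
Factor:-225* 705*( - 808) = 2^3*3^3*5^3 *47^1 * 101^1 = 128169000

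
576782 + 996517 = 1573299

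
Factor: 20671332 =2^2*3^1*11^1  *  156601^1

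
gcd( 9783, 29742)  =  3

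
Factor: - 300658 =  - 2^1*150329^1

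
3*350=1050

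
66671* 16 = 1066736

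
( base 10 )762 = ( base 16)2FA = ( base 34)me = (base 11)633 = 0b1011111010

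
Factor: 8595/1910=9/2= 2^(- 1 ) * 3^2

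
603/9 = 67 = 67.00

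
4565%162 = 29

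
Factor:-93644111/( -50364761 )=11^1*17^(-1 )*101^( - 1)*2617^1*3253^1*29333^(  -  1 )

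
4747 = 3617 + 1130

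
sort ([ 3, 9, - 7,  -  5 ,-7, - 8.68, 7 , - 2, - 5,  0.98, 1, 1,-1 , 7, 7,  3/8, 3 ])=[ - 8.68, - 7, - 7, - 5 , - 5, - 2,  -  1,3/8, 0.98 , 1, 1,3,  3, 7, 7  ,  7  ,  9]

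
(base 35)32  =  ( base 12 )8b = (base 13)83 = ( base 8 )153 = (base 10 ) 107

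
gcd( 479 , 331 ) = 1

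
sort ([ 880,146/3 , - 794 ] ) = [-794,146/3,880 ]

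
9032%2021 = 948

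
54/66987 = 2/2481 = 0.00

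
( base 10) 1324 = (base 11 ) AA4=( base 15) 5D4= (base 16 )52c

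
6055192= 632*9581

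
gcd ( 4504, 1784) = 8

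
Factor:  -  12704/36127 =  - 2^5*7^( - 1 )*13^( - 1) = - 32/91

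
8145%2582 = 399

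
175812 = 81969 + 93843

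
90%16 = 10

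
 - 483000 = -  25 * 19320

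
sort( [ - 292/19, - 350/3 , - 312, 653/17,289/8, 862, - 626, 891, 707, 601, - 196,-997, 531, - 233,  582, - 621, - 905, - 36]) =[ - 997, - 905, - 626, - 621, - 312, - 233, - 196 , - 350/3,  -  36, - 292/19 , 289/8, 653/17, 531, 582 , 601, 707,862,891]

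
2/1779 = 2/1779 = 0.00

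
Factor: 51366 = 2^1*3^1*7^1*1223^1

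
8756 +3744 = 12500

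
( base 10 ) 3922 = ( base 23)79C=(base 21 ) 8ig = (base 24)6ja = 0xf52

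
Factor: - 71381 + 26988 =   -  103^1*431^1 = - 44393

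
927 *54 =50058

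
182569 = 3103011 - 2920442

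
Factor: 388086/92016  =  2^ (-3)*3^( - 3 )*911^1 =911/216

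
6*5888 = 35328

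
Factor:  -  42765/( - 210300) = 2851/14020= 2^( - 2 )*5^( - 1 )*701^( - 1)*2851^1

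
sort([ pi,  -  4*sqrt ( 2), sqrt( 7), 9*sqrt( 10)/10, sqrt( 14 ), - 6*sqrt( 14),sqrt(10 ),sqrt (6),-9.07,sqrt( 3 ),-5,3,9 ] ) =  [ - 6*sqrt( 14 ) , - 9.07,-4*sqrt(2),-5, sqrt( 3),sqrt( 6),sqrt( 7),9*sqrt( 10) /10, 3,  pi, sqrt ( 10 ), sqrt(  14 ), 9] 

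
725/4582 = 25/158= 0.16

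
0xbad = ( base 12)1891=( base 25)4je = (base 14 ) 1137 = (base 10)2989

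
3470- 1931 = 1539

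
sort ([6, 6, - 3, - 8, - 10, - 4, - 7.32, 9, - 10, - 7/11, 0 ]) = [-10, - 10, - 8, - 7.32, - 4, - 3, - 7/11, 0,6, 6,9 ] 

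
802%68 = 54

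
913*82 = 74866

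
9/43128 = 1/4792  =  0.00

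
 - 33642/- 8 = 16821/4  =  4205.25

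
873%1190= 873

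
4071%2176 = 1895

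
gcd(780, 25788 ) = 12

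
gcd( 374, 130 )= 2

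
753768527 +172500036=926268563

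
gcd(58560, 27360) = 480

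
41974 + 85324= 127298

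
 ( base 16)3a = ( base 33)1p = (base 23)2C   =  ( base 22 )2E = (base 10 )58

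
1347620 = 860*1567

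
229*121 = 27709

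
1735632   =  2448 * 709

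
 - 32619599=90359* ( - 361) 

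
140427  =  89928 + 50499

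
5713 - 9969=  - 4256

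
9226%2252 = 218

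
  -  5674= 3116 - 8790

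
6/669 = 2/223 = 0.01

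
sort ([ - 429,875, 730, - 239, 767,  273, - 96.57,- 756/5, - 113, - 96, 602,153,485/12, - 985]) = [ -985, - 429 , - 239, - 756/5, - 113, - 96.57,-96, 485/12,153, 273,602,730,767,875]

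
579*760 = 440040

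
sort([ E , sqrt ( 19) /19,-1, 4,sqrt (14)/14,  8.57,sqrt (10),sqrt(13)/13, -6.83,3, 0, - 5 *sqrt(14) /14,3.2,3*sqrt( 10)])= [ - 6.83, - 5*sqrt(14)/14 , - 1,0,sqrt(19 )/19, sqrt( 14)/14,  sqrt( 13 ) /13, E,  3,sqrt(10 ),3.2,4, 8.57,3*sqrt ( 10)]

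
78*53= 4134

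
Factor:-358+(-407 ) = -765 = - 3^2*5^1*17^1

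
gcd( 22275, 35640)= 4455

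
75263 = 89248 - 13985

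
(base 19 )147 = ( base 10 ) 444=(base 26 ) h2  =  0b110111100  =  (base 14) 23a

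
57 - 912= - 855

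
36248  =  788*46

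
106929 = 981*109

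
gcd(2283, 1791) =3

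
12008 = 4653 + 7355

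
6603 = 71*93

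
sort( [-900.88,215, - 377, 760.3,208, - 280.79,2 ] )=[ - 900.88 ,-377  ,-280.79,2, 208, 215,760.3] 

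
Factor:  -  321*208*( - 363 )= 2^4*3^2*11^2*13^1*107^1 = 24236784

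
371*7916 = 2936836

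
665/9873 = 665/9873= 0.07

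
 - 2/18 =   -  1/9 = - 0.11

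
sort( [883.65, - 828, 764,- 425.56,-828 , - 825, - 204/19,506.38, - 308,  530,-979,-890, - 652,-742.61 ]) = [ -979 , - 890, - 828, - 828 , -825, - 742.61, - 652,-425.56 , - 308,-204/19, 506.38,530 , 764, 883.65 ]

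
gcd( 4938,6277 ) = 1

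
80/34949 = 80/34949 = 0.00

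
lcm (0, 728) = 0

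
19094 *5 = 95470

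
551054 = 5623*98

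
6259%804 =631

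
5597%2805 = 2792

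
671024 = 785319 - 114295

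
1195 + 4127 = 5322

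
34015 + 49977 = 83992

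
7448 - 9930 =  - 2482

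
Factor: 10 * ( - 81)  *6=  - 4860 =-2^2*3^5  *  5^1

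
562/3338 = 281/1669 =0.17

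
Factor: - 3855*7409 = -3^1*5^1 * 31^1*239^1* 257^1 = - 28561695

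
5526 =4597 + 929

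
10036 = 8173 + 1863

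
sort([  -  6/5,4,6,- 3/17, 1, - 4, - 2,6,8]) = [ - 4, -2,  -  6/5, - 3/17, 1, 4,6,  6, 8]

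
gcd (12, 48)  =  12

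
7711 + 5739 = 13450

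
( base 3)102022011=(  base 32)81f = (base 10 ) 8239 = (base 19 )13fc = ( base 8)20057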